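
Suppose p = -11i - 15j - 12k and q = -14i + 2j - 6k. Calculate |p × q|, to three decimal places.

i: (-15)·(-6) - (-12)·2 = 90 - (-24) = 114
j: (-12)·(-14) - (-11)·(-6) = 168 - 66 = 102
k: (-11)·2 - (-15)·(-14) = -22 - 210 = -232
p × q = (114, 102, -232)
|p × q| = √(114² + 102² + (-232)²) = √77224 ≈ 277.8921

277.892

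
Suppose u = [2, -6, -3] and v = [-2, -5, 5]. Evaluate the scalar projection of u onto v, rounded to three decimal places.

1.497

u · v = 2·(-2) + (-6)·(-5) + (-3)·5 = -4 + 30 - 15 = 11
|v| = √(4 + 25 + 25) = √54 ≈ 7.3485
comp_v u = 11 / √54 ≈ 1.497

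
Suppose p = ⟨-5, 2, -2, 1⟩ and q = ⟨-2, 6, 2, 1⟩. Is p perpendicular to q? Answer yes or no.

no

p · q = (-5)·(-2) + 2·6 + (-2)·2 + 1·1 = 10 + 12 - 4 + 1 = 19
Nonzero, so the vectors are not orthogonal.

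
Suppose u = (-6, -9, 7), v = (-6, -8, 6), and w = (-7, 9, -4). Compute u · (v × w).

v × w:
i: (-8)·(-4) - 6·9 = 32 - 54 = -22
j: 6·(-7) - (-6)·(-4) = -42 - 24 = -66
k: (-6)·9 - (-8)·(-7) = -54 - 56 = -110
v × w = (-22, -66, -110)
u · (v × w) = (-6)·(-22) + (-9)·(-66) + 7·(-110) = 132 + 594 - 770 = -44

-44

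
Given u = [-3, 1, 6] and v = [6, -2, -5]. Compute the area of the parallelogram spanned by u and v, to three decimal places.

i: 1·(-5) - 6·(-2) = -5 - (-12) = 7
j: 6·6 - (-3)·(-5) = 36 - 15 = 21
k: (-3)·(-2) - 1·6 = 6 - 6 = 0
u × v = (7, 21, 0)
|u × v| = √(7² + 21² + 0²) = √490 ≈ 22.1359

22.136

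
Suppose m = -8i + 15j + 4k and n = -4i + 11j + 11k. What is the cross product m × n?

(121, 72, -28)

i: 15·11 - 4·11 = 165 - 44 = 121
j: 4·(-4) - (-8)·11 = -16 - (-88) = 72
k: (-8)·11 - 15·(-4) = -88 - (-60) = -28
m × n = (121, 72, -28)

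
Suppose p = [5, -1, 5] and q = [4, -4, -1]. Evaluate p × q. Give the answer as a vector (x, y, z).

i: (-1)·(-1) - 5·(-4) = 1 - (-20) = 21
j: 5·4 - 5·(-1) = 20 - (-5) = 25
k: 5·(-4) - (-1)·4 = -20 - (-4) = -16
p × q = (21, 25, -16)

(21, 25, -16)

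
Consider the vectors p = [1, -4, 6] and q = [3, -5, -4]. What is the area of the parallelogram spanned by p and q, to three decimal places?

i: (-4)·(-4) - 6·(-5) = 16 - (-30) = 46
j: 6·3 - 1·(-4) = 18 - (-4) = 22
k: 1·(-5) - (-4)·3 = -5 - (-12) = 7
p × q = (46, 22, 7)
|p × q| = √(46² + 22² + 7²) = √2649 ≈ 51.4684

51.468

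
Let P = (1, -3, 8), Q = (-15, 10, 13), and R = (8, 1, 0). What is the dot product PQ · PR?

PQ = Q − P = (-16, 13, 5)
PR = R − P = (7, 4, -8)
PQ · PR = (-16)·7 + 13·4 + 5·(-8) = -112 + 52 - 40 = -100

-100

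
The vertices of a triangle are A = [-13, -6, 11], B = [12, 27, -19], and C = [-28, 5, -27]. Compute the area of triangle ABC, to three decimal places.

922.859

AB = (25, 33, -30),  AC = (-15, 11, -38)
i: 33·(-38) - (-30)·11 = -1254 - (-330) = -924
j: (-30)·(-15) - 25·(-38) = 450 - (-950) = 1400
k: 25·11 - 33·(-15) = 275 - (-495) = 770
AB × AC = (-924, 1400, 770)
|AB × AC| = √3406676 ≈ 1845.7183
area = ½ · 1845.7183 ≈ 922.859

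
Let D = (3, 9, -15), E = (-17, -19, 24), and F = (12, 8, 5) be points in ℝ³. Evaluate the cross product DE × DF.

(-521, 751, 272)

DE = (-20, -28, 39)
DF = (9, -1, 20)
i: (-28)·20 - 39·(-1) = -560 - (-39) = -521
j: 39·9 - (-20)·20 = 351 - (-400) = 751
k: (-20)·(-1) - (-28)·9 = 20 - (-252) = 272
DE × DF = (-521, 751, 272)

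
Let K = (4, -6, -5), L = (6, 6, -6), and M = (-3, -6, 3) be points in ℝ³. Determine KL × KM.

(96, -9, 84)

KL = (2, 12, -1)
KM = (-7, 0, 8)
i: 12·8 - (-1)·0 = 96 - 0 = 96
j: (-1)·(-7) - 2·8 = 7 - 16 = -9
k: 2·0 - 12·(-7) = 0 - (-84) = 84
KL × KM = (96, -9, 84)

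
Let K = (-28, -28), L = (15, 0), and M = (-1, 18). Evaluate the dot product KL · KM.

KL = L − K = (43, 28)
KM = M − K = (27, 46)
KL · KM = 43·27 + 28·46 = 1161 + 1288 = 2449

2449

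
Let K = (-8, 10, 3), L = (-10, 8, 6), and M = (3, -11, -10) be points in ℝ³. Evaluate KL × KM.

(89, 7, 64)

KL = (-2, -2, 3)
KM = (11, -21, -13)
i: (-2)·(-13) - 3·(-21) = 26 - (-63) = 89
j: 3·11 - (-2)·(-13) = 33 - 26 = 7
k: (-2)·(-21) - (-2)·11 = 42 - (-22) = 64
KL × KM = (89, 7, 64)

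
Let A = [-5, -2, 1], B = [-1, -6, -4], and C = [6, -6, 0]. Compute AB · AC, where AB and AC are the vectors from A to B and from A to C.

65

AB = B − A = (4, -4, -5)
AC = C − A = (11, -4, -1)
AB · AC = 4·11 + (-4)·(-4) + (-5)·(-1) = 44 + 16 + 5 = 65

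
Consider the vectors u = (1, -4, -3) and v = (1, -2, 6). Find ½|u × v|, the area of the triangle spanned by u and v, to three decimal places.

i: (-4)·6 - (-3)·(-2) = -24 - 6 = -30
j: (-3)·1 - 1·6 = -3 - 6 = -9
k: 1·(-2) - (-4)·1 = -2 - (-4) = 2
u × v = (-30, -9, 2)
|u × v| = √((-30)² + (-9)² + 2²) = √985 ≈ 31.3847
area = ½ · 31.3847 ≈ 15.692

15.692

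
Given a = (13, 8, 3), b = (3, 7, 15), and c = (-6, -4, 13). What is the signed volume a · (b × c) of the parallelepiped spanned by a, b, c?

b × c:
i: 7·13 - 15·(-4) = 91 - (-60) = 151
j: 15·(-6) - 3·13 = -90 - 39 = -129
k: 3·(-4) - 7·(-6) = -12 - (-42) = 30
b × c = (151, -129, 30)
a · (b × c) = 13·151 + 8·(-129) + 3·30 = 1963 - 1032 + 90 = 1021

1021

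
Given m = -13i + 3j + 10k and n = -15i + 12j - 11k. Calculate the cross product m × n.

(-153, -293, -111)

i: 3·(-11) - 10·12 = -33 - 120 = -153
j: 10·(-15) - (-13)·(-11) = -150 - 143 = -293
k: (-13)·12 - 3·(-15) = -156 - (-45) = -111
m × n = (-153, -293, -111)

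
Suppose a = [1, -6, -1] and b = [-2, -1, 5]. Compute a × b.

i: (-6)·5 - (-1)·(-1) = -30 - 1 = -31
j: (-1)·(-2) - 1·5 = 2 - 5 = -3
k: 1·(-1) - (-6)·(-2) = -1 - 12 = -13
a × b = (-31, -3, -13)

(-31, -3, -13)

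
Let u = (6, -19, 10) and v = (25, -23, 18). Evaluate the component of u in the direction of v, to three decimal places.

19.951

u · v = 6·25 + (-19)·(-23) + 10·18 = 150 + 437 + 180 = 767
|v| = √(625 + 529 + 324) = √1478 ≈ 38.4448
comp_v u = 767 / √1478 ≈ 19.951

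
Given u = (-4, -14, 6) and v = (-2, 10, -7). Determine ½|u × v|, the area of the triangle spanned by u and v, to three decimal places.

43.784

i: (-14)·(-7) - 6·10 = 98 - 60 = 38
j: 6·(-2) - (-4)·(-7) = -12 - 28 = -40
k: (-4)·10 - (-14)·(-2) = -40 - 28 = -68
u × v = (38, -40, -68)
|u × v| = √(38² + (-40)² + (-68)²) = √7668 ≈ 87.5671
area = ½ · 87.5671 ≈ 43.784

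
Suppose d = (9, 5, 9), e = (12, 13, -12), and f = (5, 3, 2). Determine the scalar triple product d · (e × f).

-123

e × f:
i: 13·2 - (-12)·3 = 26 - (-36) = 62
j: (-12)·5 - 12·2 = -60 - 24 = -84
k: 12·3 - 13·5 = 36 - 65 = -29
e × f = (62, -84, -29)
d · (e × f) = 9·62 + 5·(-84) + 9·(-29) = 558 - 420 - 261 = -123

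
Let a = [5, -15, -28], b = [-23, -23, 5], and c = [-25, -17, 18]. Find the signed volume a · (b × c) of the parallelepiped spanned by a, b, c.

-828

b × c:
i: (-23)·18 - 5·(-17) = -414 - (-85) = -329
j: 5·(-25) - (-23)·18 = -125 - (-414) = 289
k: (-23)·(-17) - (-23)·(-25) = 391 - 575 = -184
b × c = (-329, 289, -184)
a · (b × c) = 5·(-329) + (-15)·289 + (-28)·(-184) = -1645 - 4335 + 5152 = -828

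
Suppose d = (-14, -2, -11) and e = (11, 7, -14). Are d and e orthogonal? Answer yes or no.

d · e = (-14)·11 + (-2)·7 + (-11)·(-14) = -154 - 14 + 154 = -14
Nonzero, so the vectors are not orthogonal.

no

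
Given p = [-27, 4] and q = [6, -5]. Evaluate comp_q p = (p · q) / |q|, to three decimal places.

-23.303

p · q = (-27)·6 + 4·(-5) = -162 - 20 = -182
|q| = √(36 + 25) = √61 ≈ 7.8102
comp_q p = -182 / √61 ≈ -23.303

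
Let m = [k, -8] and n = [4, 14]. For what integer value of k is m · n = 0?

m · n = k·4 + (-8)·14 = -112 + 4k
Set equal to 0: 4k = 112, so k = 28.

28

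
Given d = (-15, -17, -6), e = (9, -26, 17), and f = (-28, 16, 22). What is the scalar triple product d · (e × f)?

27622

e × f:
i: (-26)·22 - 17·16 = -572 - 272 = -844
j: 17·(-28) - 9·22 = -476 - 198 = -674
k: 9·16 - (-26)·(-28) = 144 - 728 = -584
e × f = (-844, -674, -584)
d · (e × f) = (-15)·(-844) + (-17)·(-674) + (-6)·(-584) = 12660 + 11458 + 3504 = 27622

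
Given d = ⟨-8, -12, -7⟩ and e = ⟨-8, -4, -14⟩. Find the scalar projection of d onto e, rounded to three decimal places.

12.641

d · e = (-8)·(-8) + (-12)·(-4) + (-7)·(-14) = 64 + 48 + 98 = 210
|e| = √(64 + 16 + 196) = √276 ≈ 16.6132
comp_e d = 210 / √276 ≈ 12.641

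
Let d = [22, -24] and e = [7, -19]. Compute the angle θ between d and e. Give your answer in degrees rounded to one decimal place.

d · e = 22·7 + (-24)·(-19) = 154 + 456 = 610
|d|² = 484 + 576 = 1060,  |d| = √1060 ≈ 32.557641
|e|² = 49 + 361 = 410,  |e| = √410 ≈ 20.248457
cos θ = 610 / (32.557641 · 20.248457) ≈ 0.92531
θ = arccos(0.92531) ≈ 22.3°

22.3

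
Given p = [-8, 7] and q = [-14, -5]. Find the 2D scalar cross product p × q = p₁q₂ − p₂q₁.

138

(-8)·(-5) - 7·(-14) = 40 - (-98) = 138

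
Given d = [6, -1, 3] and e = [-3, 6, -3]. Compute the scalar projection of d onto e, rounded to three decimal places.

d · e = 6·(-3) + (-1)·6 + 3·(-3) = -18 - 6 - 9 = -33
|e| = √(9 + 36 + 9) = √54 ≈ 7.3485
comp_e d = -33 / √54 ≈ -4.491

-4.491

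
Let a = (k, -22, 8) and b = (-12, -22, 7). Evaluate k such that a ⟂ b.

45

a · b = k·(-12) + (-22)·(-22) + 8·7 = 540 - 12k
Set equal to 0: -12k = -540, so k = 45.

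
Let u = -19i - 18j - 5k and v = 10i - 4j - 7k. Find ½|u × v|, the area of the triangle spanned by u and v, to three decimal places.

i: (-18)·(-7) - (-5)·(-4) = 126 - 20 = 106
j: (-5)·10 - (-19)·(-7) = -50 - 133 = -183
k: (-19)·(-4) - (-18)·10 = 76 - (-180) = 256
u × v = (106, -183, 256)
|u × v| = √(106² + (-183)² + 256²) = √110261 ≈ 332.0557
area = ½ · 332.0557 ≈ 166.028

166.028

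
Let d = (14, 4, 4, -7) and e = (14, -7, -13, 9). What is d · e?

53

d · e = 14·14 + 4·(-7) + 4·(-13) + (-7)·9 = 196 - 28 - 52 - 63 = 53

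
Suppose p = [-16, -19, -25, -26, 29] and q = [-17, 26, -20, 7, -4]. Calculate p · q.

p · q = (-16)·(-17) + (-19)·26 + (-25)·(-20) + (-26)·7 + 29·(-4) = 272 - 494 + 500 - 182 - 116 = -20

-20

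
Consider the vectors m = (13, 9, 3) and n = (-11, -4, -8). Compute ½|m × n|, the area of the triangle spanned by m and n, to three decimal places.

i: 9·(-8) - 3·(-4) = -72 - (-12) = -60
j: 3·(-11) - 13·(-8) = -33 - (-104) = 71
k: 13·(-4) - 9·(-11) = -52 - (-99) = 47
m × n = (-60, 71, 47)
|m × n| = √((-60)² + 71² + 47²) = √10850 ≈ 104.1633
area = ½ · 104.1633 ≈ 52.082

52.082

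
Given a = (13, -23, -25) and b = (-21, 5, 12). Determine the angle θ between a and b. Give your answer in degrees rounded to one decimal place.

a · b = 13·(-21) + (-23)·5 + (-25)·12 = -273 - 115 - 300 = -688
|a|² = 169 + 529 + 625 = 1323,  |a| = √1323 ≈ 36.373067
|b|² = 441 + 25 + 144 = 610,  |b| = √610 ≈ 24.698178
cos θ = -688 / (36.373067 · 24.698178) ≈ -0.76585
θ = arccos(-0.76585) ≈ 140.0°

140.0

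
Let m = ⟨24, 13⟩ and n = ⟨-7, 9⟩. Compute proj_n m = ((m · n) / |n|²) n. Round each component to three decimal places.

(2.746, -3.531)

m · n = 24·(-7) + 13·9 = -168 + 117 = -51
|n|² = 49 + 81 = 130
proj_n m = (-51/130) · (-7, 9) ≈ (2.746, -3.531)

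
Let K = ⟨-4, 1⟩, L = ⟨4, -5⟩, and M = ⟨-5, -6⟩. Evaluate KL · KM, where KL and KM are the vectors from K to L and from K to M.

KL = L − K = (8, -6)
KM = M − K = (-1, -7)
KL · KM = 8·(-1) + (-6)·(-7) = -8 + 42 = 34

34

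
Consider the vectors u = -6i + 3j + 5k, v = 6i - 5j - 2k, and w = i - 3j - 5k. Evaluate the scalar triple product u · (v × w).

v × w:
i: (-5)·(-5) - (-2)·(-3) = 25 - 6 = 19
j: (-2)·1 - 6·(-5) = -2 - (-30) = 28
k: 6·(-3) - (-5)·1 = -18 - (-5) = -13
v × w = (19, 28, -13)
u · (v × w) = (-6)·19 + 3·28 + 5·(-13) = -114 + 84 - 65 = -95

-95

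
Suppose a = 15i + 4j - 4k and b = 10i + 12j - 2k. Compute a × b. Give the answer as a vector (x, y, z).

(40, -10, 140)

i: 4·(-2) - (-4)·12 = -8 - (-48) = 40
j: (-4)·10 - 15·(-2) = -40 - (-30) = -10
k: 15·12 - 4·10 = 180 - 40 = 140
a × b = (40, -10, 140)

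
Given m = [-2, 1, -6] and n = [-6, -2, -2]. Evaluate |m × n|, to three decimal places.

i: 1·(-2) - (-6)·(-2) = -2 - 12 = -14
j: (-6)·(-6) - (-2)·(-2) = 36 - 4 = 32
k: (-2)·(-2) - 1·(-6) = 4 - (-6) = 10
m × n = (-14, 32, 10)
|m × n| = √((-14)² + 32² + 10²) = √1320 ≈ 36.3318

36.332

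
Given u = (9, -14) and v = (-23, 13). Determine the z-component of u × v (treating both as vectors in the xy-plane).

9·13 - (-14)·(-23) = 117 - 322 = -205

-205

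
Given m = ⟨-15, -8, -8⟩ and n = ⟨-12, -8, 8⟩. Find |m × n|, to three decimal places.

i: (-8)·8 - (-8)·(-8) = -64 - 64 = -128
j: (-8)·(-12) - (-15)·8 = 96 - (-120) = 216
k: (-15)·(-8) - (-8)·(-12) = 120 - 96 = 24
m × n = (-128, 216, 24)
|m × n| = √((-128)² + 216² + 24²) = √63616 ≈ 252.2221

252.222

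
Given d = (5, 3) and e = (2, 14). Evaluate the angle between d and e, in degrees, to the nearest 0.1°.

d · e = 5·2 + 3·14 = 10 + 42 = 52
|d|² = 25 + 9 = 34,  |d| = √34 ≈ 5.830952
|e|² = 4 + 196 = 200,  |e| = √200 ≈ 14.142136
cos θ = 52 / (5.830952 · 14.142136) ≈ 0.63059
θ = arccos(0.63059) ≈ 50.9°

50.9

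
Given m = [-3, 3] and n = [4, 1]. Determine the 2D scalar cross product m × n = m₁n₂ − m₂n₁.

-15

(-3)·1 - 3·4 = -3 - 12 = -15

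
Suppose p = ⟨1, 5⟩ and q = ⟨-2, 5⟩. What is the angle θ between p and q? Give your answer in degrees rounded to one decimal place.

33.1

p · q = 1·(-2) + 5·5 = -2 + 25 = 23
|p|² = 1 + 25 = 26,  |p| = √26 ≈ 5.099020
|q|² = 4 + 25 = 29,  |q| = √29 ≈ 5.385165
cos θ = 23 / (5.099020 · 5.385165) ≈ 0.83761
θ = arccos(0.83761) ≈ 33.1°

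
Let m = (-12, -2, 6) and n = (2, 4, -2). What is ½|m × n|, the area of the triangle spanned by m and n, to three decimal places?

24.900

i: (-2)·(-2) - 6·4 = 4 - 24 = -20
j: 6·2 - (-12)·(-2) = 12 - 24 = -12
k: (-12)·4 - (-2)·2 = -48 - (-4) = -44
m × n = (-20, -12, -44)
|m × n| = √((-20)² + (-12)² + (-44)²) = √2480 ≈ 49.7996
area = ½ · 49.7996 ≈ 24.900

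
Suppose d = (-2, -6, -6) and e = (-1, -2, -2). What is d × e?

i: (-6)·(-2) - (-6)·(-2) = 12 - 12 = 0
j: (-6)·(-1) - (-2)·(-2) = 6 - 4 = 2
k: (-2)·(-2) - (-6)·(-1) = 4 - 6 = -2
d × e = (0, 2, -2)

(0, 2, -2)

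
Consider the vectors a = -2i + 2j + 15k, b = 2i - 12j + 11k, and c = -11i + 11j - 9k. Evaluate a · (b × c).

b × c:
i: (-12)·(-9) - 11·11 = 108 - 121 = -13
j: 11·(-11) - 2·(-9) = -121 - (-18) = -103
k: 2·11 - (-12)·(-11) = 22 - 132 = -110
b × c = (-13, -103, -110)
a · (b × c) = (-2)·(-13) + 2·(-103) + 15·(-110) = 26 - 206 - 1650 = -1830

-1830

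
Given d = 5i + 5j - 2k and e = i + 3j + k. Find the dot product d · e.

d · e = 5·1 + 5·3 + (-2)·1 = 5 + 15 - 2 = 18

18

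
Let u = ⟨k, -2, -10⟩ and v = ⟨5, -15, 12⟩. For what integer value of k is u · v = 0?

18

u · v = k·5 + (-2)·(-15) + (-10)·12 = -90 + 5k
Set equal to 0: 5k = 90, so k = 18.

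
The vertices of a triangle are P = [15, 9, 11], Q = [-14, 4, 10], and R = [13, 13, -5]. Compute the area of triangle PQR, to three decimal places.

243.093

PQ = (-29, -5, -1),  PR = (-2, 4, -16)
i: (-5)·(-16) - (-1)·4 = 80 - (-4) = 84
j: (-1)·(-2) - (-29)·(-16) = 2 - 464 = -462
k: (-29)·4 - (-5)·(-2) = -116 - 10 = -126
PQ × PR = (84, -462, -126)
|PQ × PR| = √236376 ≈ 486.1851
area = ½ · 486.1851 ≈ 243.093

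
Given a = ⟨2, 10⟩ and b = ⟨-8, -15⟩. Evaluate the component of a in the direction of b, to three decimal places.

-9.765

a · b = 2·(-8) + 10·(-15) = -16 - 150 = -166
|b| = √(64 + 225) = √289 ≈ 17.0000
comp_b a = -166 / √289 ≈ -9.765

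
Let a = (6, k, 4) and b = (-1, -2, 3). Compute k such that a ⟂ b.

3

a · b = 6·(-1) + k·(-2) + 4·3 = 6 - 2k
Set equal to 0: -2k = -6, so k = 3.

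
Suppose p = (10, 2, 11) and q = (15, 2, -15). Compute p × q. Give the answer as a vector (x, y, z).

i: 2·(-15) - 11·2 = -30 - 22 = -52
j: 11·15 - 10·(-15) = 165 - (-150) = 315
k: 10·2 - 2·15 = 20 - 30 = -10
p × q = (-52, 315, -10)

(-52, 315, -10)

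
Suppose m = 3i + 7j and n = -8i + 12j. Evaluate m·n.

60

m · n = 3·(-8) + 7·12 = -24 + 84 = 60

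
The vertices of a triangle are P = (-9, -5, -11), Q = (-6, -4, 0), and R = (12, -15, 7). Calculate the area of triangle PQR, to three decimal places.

PQ = (3, 1, 11),  PR = (21, -10, 18)
i: 1·18 - 11·(-10) = 18 - (-110) = 128
j: 11·21 - 3·18 = 231 - 54 = 177
k: 3·(-10) - 1·21 = -30 - 21 = -51
PQ × PR = (128, 177, -51)
|PQ × PR| = √50314 ≈ 224.3078
area = ½ · 224.3078 ≈ 112.154

112.154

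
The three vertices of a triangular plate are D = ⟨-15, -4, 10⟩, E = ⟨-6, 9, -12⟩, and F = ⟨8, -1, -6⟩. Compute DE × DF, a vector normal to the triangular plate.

(-142, -362, -272)

DE = (9, 13, -22)
DF = (23, 3, -16)
i: 13·(-16) - (-22)·3 = -208 - (-66) = -142
j: (-22)·23 - 9·(-16) = -506 - (-144) = -362
k: 9·3 - 13·23 = 27 - 299 = -272
DE × DF = (-142, -362, -272)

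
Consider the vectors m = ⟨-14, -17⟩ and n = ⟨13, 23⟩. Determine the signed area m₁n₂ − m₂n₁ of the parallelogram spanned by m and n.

(-14)·23 - (-17)·13 = -322 - (-221) = -101

-101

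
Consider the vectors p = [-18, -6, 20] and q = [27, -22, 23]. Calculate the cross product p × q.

i: (-6)·23 - 20·(-22) = -138 - (-440) = 302
j: 20·27 - (-18)·23 = 540 - (-414) = 954
k: (-18)·(-22) - (-6)·27 = 396 - (-162) = 558
p × q = (302, 954, 558)

(302, 954, 558)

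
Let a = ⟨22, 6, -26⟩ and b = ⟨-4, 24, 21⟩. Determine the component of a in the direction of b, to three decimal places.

-15.246

a · b = 22·(-4) + 6·24 + (-26)·21 = -88 + 144 - 546 = -490
|b| = √(16 + 576 + 441) = √1033 ≈ 32.1403
comp_b a = -490 / √1033 ≈ -15.246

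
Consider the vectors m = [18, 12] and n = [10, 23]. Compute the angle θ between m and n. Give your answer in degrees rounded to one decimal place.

32.8

m · n = 18·10 + 12·23 = 180 + 276 = 456
|m|² = 324 + 144 = 468,  |m| = √468 ≈ 21.633308
|n|² = 100 + 529 = 629,  |n| = √629 ≈ 25.079872
cos θ = 456 / (21.633308 · 25.079872) ≈ 0.84046
θ = arccos(0.84046) ≈ 32.8°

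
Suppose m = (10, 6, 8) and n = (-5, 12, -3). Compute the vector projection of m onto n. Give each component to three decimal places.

m · n = 10·(-5) + 6·12 + 8·(-3) = -50 + 72 - 24 = -2
|n|² = 25 + 144 + 9 = 178
proj_n m = (-2/178) · (-5, 12, -3) ≈ (0.056, -0.135, 0.034)

(0.056, -0.135, 0.034)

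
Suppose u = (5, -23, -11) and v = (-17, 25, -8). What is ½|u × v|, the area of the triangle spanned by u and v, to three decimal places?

i: (-23)·(-8) - (-11)·25 = 184 - (-275) = 459
j: (-11)·(-17) - 5·(-8) = 187 - (-40) = 227
k: 5·25 - (-23)·(-17) = 125 - 391 = -266
u × v = (459, 227, -266)
|u × v| = √(459² + 227² + (-266)²) = √332966 ≈ 577.0321
area = ½ · 577.0321 ≈ 288.516

288.516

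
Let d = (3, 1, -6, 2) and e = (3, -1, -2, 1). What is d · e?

22

d · e = 3·3 + 1·(-1) + (-6)·(-2) + 2·1 = 9 - 1 + 12 + 2 = 22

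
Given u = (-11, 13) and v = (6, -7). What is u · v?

-157

u · v = (-11)·6 + 13·(-7) = -66 - 91 = -157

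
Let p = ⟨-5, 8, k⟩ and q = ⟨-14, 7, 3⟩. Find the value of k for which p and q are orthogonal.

-42

p · q = (-5)·(-14) + 8·7 + k·3 = 126 + 3k
Set equal to 0: 3k = -126, so k = -42.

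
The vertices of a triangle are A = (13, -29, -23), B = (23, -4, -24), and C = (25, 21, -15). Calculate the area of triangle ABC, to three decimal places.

166.556

AB = (10, 25, -1),  AC = (12, 50, 8)
i: 25·8 - (-1)·50 = 200 - (-50) = 250
j: (-1)·12 - 10·8 = -12 - 80 = -92
k: 10·50 - 25·12 = 500 - 300 = 200
AB × AC = (250, -92, 200)
|AB × AC| = √110964 ≈ 333.1126
area = ½ · 333.1126 ≈ 166.556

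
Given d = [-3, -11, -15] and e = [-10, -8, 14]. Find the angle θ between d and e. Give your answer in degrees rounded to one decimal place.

d · e = (-3)·(-10) + (-11)·(-8) + (-15)·14 = 30 + 88 - 210 = -92
|d|² = 9 + 121 + 225 = 355,  |d| = √355 ≈ 18.841444
|e|² = 100 + 64 + 196 = 360,  |e| = √360 ≈ 18.973666
cos θ = -92 / (18.841444 · 18.973666) ≈ -0.25735
θ = arccos(-0.25735) ≈ 104.9°

104.9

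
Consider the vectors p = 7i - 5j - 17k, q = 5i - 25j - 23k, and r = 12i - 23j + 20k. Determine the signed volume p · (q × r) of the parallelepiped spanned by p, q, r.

q × r:
i: (-25)·20 - (-23)·(-23) = -500 - 529 = -1029
j: (-23)·12 - 5·20 = -276 - 100 = -376
k: 5·(-23) - (-25)·12 = -115 - (-300) = 185
q × r = (-1029, -376, 185)
p · (q × r) = 7·(-1029) + (-5)·(-376) + (-17)·185 = -7203 + 1880 - 3145 = -8468

-8468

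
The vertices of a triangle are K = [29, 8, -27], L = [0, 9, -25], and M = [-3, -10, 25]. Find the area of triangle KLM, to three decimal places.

774.564

KL = (-29, 1, 2),  KM = (-32, -18, 52)
i: 1·52 - 2·(-18) = 52 - (-36) = 88
j: 2·(-32) - (-29)·52 = -64 - (-1508) = 1444
k: (-29)·(-18) - 1·(-32) = 522 - (-32) = 554
KL × KM = (88, 1444, 554)
|KL × KM| = √2399796 ≈ 1549.1275
area = ½ · 1549.1275 ≈ 774.564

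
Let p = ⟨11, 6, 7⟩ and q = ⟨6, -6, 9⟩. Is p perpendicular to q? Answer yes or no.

no

p · q = 11·6 + 6·(-6) + 7·9 = 66 - 36 + 63 = 93
Nonzero, so the vectors are not orthogonal.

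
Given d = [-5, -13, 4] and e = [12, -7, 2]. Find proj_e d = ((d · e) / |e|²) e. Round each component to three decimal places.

d · e = (-5)·12 + (-13)·(-7) + 4·2 = -60 + 91 + 8 = 39
|e|² = 144 + 49 + 4 = 197
proj_e d = (39/197) · (12, -7, 2) ≈ (2.376, -1.386, 0.396)

(2.376, -1.386, 0.396)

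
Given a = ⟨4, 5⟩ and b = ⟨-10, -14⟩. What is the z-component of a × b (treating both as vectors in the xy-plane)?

4·(-14) - 5·(-10) = -56 - (-50) = -6

-6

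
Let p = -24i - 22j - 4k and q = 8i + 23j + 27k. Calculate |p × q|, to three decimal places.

i: (-22)·27 - (-4)·23 = -594 - (-92) = -502
j: (-4)·8 - (-24)·27 = -32 - (-648) = 616
k: (-24)·23 - (-22)·8 = -552 - (-176) = -376
p × q = (-502, 616, -376)
|p × q| = √((-502)² + 616² + (-376)²) = √772836 ≈ 879.1109

879.111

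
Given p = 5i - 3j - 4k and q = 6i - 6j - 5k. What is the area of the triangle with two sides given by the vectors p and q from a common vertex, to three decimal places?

7.517

i: (-3)·(-5) - (-4)·(-6) = 15 - 24 = -9
j: (-4)·6 - 5·(-5) = -24 - (-25) = 1
k: 5·(-6) - (-3)·6 = -30 - (-18) = -12
p × q = (-9, 1, -12)
|p × q| = √((-9)² + 1² + (-12)²) = √226 ≈ 15.0333
area = ½ · 15.0333 ≈ 7.517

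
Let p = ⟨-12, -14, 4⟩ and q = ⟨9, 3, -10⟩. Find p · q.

p · q = (-12)·9 + (-14)·3 + 4·(-10) = -108 - 42 - 40 = -190

-190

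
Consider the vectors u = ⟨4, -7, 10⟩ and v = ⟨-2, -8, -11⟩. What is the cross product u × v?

(157, 24, -46)

i: (-7)·(-11) - 10·(-8) = 77 - (-80) = 157
j: 10·(-2) - 4·(-11) = -20 - (-44) = 24
k: 4·(-8) - (-7)·(-2) = -32 - 14 = -46
u × v = (157, 24, -46)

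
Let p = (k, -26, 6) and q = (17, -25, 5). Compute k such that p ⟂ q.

-40

p · q = k·17 + (-26)·(-25) + 6·5 = 680 + 17k
Set equal to 0: 17k = -680, so k = -40.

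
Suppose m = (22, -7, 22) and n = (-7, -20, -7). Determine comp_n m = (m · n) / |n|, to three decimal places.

m · n = 22·(-7) + (-7)·(-20) + 22·(-7) = -154 + 140 - 154 = -168
|n| = √(49 + 400 + 49) = √498 ≈ 22.3159
comp_n m = -168 / √498 ≈ -7.528

-7.528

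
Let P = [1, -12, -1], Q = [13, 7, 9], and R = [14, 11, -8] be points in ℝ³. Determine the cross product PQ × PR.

(-363, 214, 29)

PQ = (12, 19, 10)
PR = (13, 23, -7)
i: 19·(-7) - 10·23 = -133 - 230 = -363
j: 10·13 - 12·(-7) = 130 - (-84) = 214
k: 12·23 - 19·13 = 276 - 247 = 29
PQ × PR = (-363, 214, 29)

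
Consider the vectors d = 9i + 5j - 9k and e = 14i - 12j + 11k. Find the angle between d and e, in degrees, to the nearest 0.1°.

d · e = 9·14 + 5·(-12) + (-9)·11 = 126 - 60 - 99 = -33
|d|² = 81 + 25 + 81 = 187,  |d| = √187 ≈ 13.674794
|e|² = 196 + 144 + 121 = 461,  |e| = √461 ≈ 21.470911
cos θ = -33 / (13.674794 · 21.470911) ≈ -0.11239
θ = arccos(-0.11239) ≈ 96.5°

96.5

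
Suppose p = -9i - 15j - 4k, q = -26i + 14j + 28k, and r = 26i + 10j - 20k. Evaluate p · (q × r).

4416

q × r:
i: 14·(-20) - 28·10 = -280 - 280 = -560
j: 28·26 - (-26)·(-20) = 728 - 520 = 208
k: (-26)·10 - 14·26 = -260 - 364 = -624
q × r = (-560, 208, -624)
p · (q × r) = (-9)·(-560) + (-15)·208 + (-4)·(-624) = 5040 - 3120 + 2496 = 4416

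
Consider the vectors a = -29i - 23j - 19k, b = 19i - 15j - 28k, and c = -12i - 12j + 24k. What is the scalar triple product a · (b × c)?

b × c:
i: (-15)·24 - (-28)·(-12) = -360 - 336 = -696
j: (-28)·(-12) - 19·24 = 336 - 456 = -120
k: 19·(-12) - (-15)·(-12) = -228 - 180 = -408
b × c = (-696, -120, -408)
a · (b × c) = (-29)·(-696) + (-23)·(-120) + (-19)·(-408) = 20184 + 2760 + 7752 = 30696

30696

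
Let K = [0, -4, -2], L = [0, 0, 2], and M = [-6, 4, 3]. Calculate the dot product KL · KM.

KL = L − K = (0, 4, 4)
KM = M − K = (-6, 8, 5)
KL · KM = 0·(-6) + 4·8 + 4·5 = 0 + 32 + 20 = 52

52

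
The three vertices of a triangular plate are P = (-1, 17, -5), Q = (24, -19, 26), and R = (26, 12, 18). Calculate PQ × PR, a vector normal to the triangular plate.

PQ = (25, -36, 31)
PR = (27, -5, 23)
i: (-36)·23 - 31·(-5) = -828 - (-155) = -673
j: 31·27 - 25·23 = 837 - 575 = 262
k: 25·(-5) - (-36)·27 = -125 - (-972) = 847
PQ × PR = (-673, 262, 847)

(-673, 262, 847)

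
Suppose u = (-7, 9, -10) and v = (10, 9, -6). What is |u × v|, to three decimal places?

i: 9·(-6) - (-10)·9 = -54 - (-90) = 36
j: (-10)·10 - (-7)·(-6) = -100 - 42 = -142
k: (-7)·9 - 9·10 = -63 - 90 = -153
u × v = (36, -142, -153)
|u × v| = √(36² + (-142)² + (-153)²) = √44869 ≈ 211.8230

211.823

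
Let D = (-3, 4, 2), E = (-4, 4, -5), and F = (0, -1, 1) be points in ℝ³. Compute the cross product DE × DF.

(-35, -22, 5)

DE = (-1, 0, -7)
DF = (3, -5, -1)
i: 0·(-1) - (-7)·(-5) = 0 - 35 = -35
j: (-7)·3 - (-1)·(-1) = -21 - 1 = -22
k: (-1)·(-5) - 0·3 = 5 - 0 = 5
DE × DF = (-35, -22, 5)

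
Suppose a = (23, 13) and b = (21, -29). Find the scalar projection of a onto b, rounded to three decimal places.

a · b = 23·21 + 13·(-29) = 483 - 377 = 106
|b| = √(441 + 841) = √1282 ≈ 35.8050
comp_b a = 106 / √1282 ≈ 2.960

2.960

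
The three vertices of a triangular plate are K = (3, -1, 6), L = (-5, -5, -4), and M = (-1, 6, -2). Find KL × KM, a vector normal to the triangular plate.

KL = (-8, -4, -10)
KM = (-4, 7, -8)
i: (-4)·(-8) - (-10)·7 = 32 - (-70) = 102
j: (-10)·(-4) - (-8)·(-8) = 40 - 64 = -24
k: (-8)·7 - (-4)·(-4) = -56 - 16 = -72
KL × KM = (102, -24, -72)

(102, -24, -72)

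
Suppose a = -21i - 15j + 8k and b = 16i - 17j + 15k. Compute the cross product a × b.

(-89, 443, 597)

i: (-15)·15 - 8·(-17) = -225 - (-136) = -89
j: 8·16 - (-21)·15 = 128 - (-315) = 443
k: (-21)·(-17) - (-15)·16 = 357 - (-240) = 597
a × b = (-89, 443, 597)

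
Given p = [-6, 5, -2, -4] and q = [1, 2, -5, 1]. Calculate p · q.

p · q = (-6)·1 + 5·2 + (-2)·(-5) + (-4)·1 = -6 + 10 + 10 - 4 = 10

10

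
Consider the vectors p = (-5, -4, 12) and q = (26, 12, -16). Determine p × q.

(-80, 232, 44)

i: (-4)·(-16) - 12·12 = 64 - 144 = -80
j: 12·26 - (-5)·(-16) = 312 - 80 = 232
k: (-5)·12 - (-4)·26 = -60 - (-104) = 44
p × q = (-80, 232, 44)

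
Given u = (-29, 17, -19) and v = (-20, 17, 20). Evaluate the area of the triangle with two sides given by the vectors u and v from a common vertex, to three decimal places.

588.340

i: 17·20 - (-19)·17 = 340 - (-323) = 663
j: (-19)·(-20) - (-29)·20 = 380 - (-580) = 960
k: (-29)·17 - 17·(-20) = -493 - (-340) = -153
u × v = (663, 960, -153)
|u × v| = √(663² + 960² + (-153)²) = √1384578 ≈ 1176.6809
area = ½ · 1176.6809 ≈ 588.340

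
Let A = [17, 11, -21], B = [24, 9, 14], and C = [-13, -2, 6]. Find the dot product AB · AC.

761

AB = B − A = (7, -2, 35)
AC = C − A = (-30, -13, 27)
AB · AC = 7·(-30) + (-2)·(-13) + 35·27 = -210 + 26 + 945 = 761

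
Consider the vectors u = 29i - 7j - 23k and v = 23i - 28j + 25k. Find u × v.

i: (-7)·25 - (-23)·(-28) = -175 - 644 = -819
j: (-23)·23 - 29·25 = -529 - 725 = -1254
k: 29·(-28) - (-7)·23 = -812 - (-161) = -651
u × v = (-819, -1254, -651)

(-819, -1254, -651)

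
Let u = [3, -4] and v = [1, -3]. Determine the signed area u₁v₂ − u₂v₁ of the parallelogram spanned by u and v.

-5

3·(-3) - (-4)·1 = -9 - (-4) = -5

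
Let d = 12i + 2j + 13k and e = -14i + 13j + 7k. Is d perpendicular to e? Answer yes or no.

no

d · e = 12·(-14) + 2·13 + 13·7 = -168 + 26 + 91 = -51
Nonzero, so the vectors are not orthogonal.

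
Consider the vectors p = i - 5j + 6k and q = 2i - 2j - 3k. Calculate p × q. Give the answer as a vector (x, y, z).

(27, 15, 8)

i: (-5)·(-3) - 6·(-2) = 15 - (-12) = 27
j: 6·2 - 1·(-3) = 12 - (-3) = 15
k: 1·(-2) - (-5)·2 = -2 - (-10) = 8
p × q = (27, 15, 8)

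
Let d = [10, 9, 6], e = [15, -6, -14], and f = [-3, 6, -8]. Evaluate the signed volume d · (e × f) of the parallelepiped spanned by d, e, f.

e × f:
i: (-6)·(-8) - (-14)·6 = 48 - (-84) = 132
j: (-14)·(-3) - 15·(-8) = 42 - (-120) = 162
k: 15·6 - (-6)·(-3) = 90 - 18 = 72
e × f = (132, 162, 72)
d · (e × f) = 10·132 + 9·162 + 6·72 = 1320 + 1458 + 432 = 3210

3210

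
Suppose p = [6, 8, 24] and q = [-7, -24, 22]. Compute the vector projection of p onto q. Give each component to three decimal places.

(-1.856, -6.362, 5.832)

p · q = 6·(-7) + 8·(-24) + 24·22 = -42 - 192 + 528 = 294
|q|² = 49 + 576 + 484 = 1109
proj_q p = (294/1109) · (-7, -24, 22) ≈ (-1.856, -6.362, 5.832)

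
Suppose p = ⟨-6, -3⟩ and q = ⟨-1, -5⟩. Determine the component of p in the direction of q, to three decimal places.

p · q = (-6)·(-1) + (-3)·(-5) = 6 + 15 = 21
|q| = √(1 + 25) = √26 ≈ 5.0990
comp_q p = 21 / √26 ≈ 4.118

4.118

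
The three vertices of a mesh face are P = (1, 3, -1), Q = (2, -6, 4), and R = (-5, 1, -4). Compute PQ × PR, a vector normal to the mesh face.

(37, -27, -56)

PQ = (1, -9, 5)
PR = (-6, -2, -3)
i: (-9)·(-3) - 5·(-2) = 27 - (-10) = 37
j: 5·(-6) - 1·(-3) = -30 - (-3) = -27
k: 1·(-2) - (-9)·(-6) = -2 - 54 = -56
PQ × PR = (37, -27, -56)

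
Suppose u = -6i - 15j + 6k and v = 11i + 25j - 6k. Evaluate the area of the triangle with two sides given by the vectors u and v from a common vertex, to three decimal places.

34.369

i: (-15)·(-6) - 6·25 = 90 - 150 = -60
j: 6·11 - (-6)·(-6) = 66 - 36 = 30
k: (-6)·25 - (-15)·11 = -150 - (-165) = 15
u × v = (-60, 30, 15)
|u × v| = √((-60)² + 30² + 15²) = √4725 ≈ 68.7386
area = ½ · 68.7386 ≈ 34.369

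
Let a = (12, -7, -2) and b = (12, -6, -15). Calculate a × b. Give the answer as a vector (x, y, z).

(93, 156, 12)

i: (-7)·(-15) - (-2)·(-6) = 105 - 12 = 93
j: (-2)·12 - 12·(-15) = -24 - (-180) = 156
k: 12·(-6) - (-7)·12 = -72 - (-84) = 12
a × b = (93, 156, 12)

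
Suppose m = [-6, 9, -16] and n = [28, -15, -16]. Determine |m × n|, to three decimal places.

i: 9·(-16) - (-16)·(-15) = -144 - 240 = -384
j: (-16)·28 - (-6)·(-16) = -448 - 96 = -544
k: (-6)·(-15) - 9·28 = 90 - 252 = -162
m × n = (-384, -544, -162)
|m × n| = √((-384)² + (-544)² + (-162)²) = √469636 ≈ 685.2999

685.300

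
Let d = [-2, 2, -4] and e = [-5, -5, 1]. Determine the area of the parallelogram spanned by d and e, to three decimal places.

34.756

i: 2·1 - (-4)·(-5) = 2 - 20 = -18
j: (-4)·(-5) - (-2)·1 = 20 - (-2) = 22
k: (-2)·(-5) - 2·(-5) = 10 - (-10) = 20
d × e = (-18, 22, 20)
|d × e| = √((-18)² + 22² + 20²) = √1208 ≈ 34.7563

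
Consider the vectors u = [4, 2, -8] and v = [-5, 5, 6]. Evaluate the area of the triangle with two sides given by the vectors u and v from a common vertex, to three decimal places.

i: 2·6 - (-8)·5 = 12 - (-40) = 52
j: (-8)·(-5) - 4·6 = 40 - 24 = 16
k: 4·5 - 2·(-5) = 20 - (-10) = 30
u × v = (52, 16, 30)
|u × v| = √(52² + 16² + 30²) = √3860 ≈ 62.1289
area = ½ · 62.1289 ≈ 31.064

31.064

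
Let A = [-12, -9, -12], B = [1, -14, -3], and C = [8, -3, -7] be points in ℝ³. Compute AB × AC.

AB = (13, -5, 9)
AC = (20, 6, 5)
i: (-5)·5 - 9·6 = -25 - 54 = -79
j: 9·20 - 13·5 = 180 - 65 = 115
k: 13·6 - (-5)·20 = 78 - (-100) = 178
AB × AC = (-79, 115, 178)

(-79, 115, 178)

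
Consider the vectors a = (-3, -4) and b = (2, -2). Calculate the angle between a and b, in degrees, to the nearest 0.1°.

81.9

a · b = (-3)·2 + (-4)·(-2) = -6 + 8 = 2
|a|² = 9 + 16 = 25,  |a| = √25 ≈ 5.000000
|b|² = 4 + 4 = 8,  |b| = √8 ≈ 2.828427
cos θ = 2 / (5.000000 · 2.828427) ≈ 0.14142
θ = arccos(0.14142) ≈ 81.9°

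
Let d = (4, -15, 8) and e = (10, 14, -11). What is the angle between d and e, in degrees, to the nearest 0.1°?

136.3

d · e = 4·10 + (-15)·14 + 8·(-11) = 40 - 210 - 88 = -258
|d|² = 16 + 225 + 64 = 305,  |d| = √305 ≈ 17.464249
|e|² = 100 + 196 + 121 = 417,  |e| = √417 ≈ 20.420578
cos θ = -258 / (17.464249 · 20.420578) ≈ -0.72344
θ = arccos(-0.72344) ≈ 136.3°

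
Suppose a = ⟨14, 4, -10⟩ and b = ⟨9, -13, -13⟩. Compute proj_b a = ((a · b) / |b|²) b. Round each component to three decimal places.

(4.382, -6.329, -6.329)

a · b = 14·9 + 4·(-13) + (-10)·(-13) = 126 - 52 + 130 = 204
|b|² = 81 + 169 + 169 = 419
proj_b a = (204/419) · (9, -13, -13) ≈ (4.382, -6.329, -6.329)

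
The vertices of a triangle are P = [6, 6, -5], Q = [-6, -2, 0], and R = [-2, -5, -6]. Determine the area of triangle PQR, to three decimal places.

53.144

PQ = (-12, -8, 5),  PR = (-8, -11, -1)
i: (-8)·(-1) - 5·(-11) = 8 - (-55) = 63
j: 5·(-8) - (-12)·(-1) = -40 - 12 = -52
k: (-12)·(-11) - (-8)·(-8) = 132 - 64 = 68
PQ × PR = (63, -52, 68)
|PQ × PR| = √11297 ≈ 106.2873
area = ½ · 106.2873 ≈ 53.144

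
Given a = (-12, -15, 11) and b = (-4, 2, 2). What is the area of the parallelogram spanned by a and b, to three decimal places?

100.797

i: (-15)·2 - 11·2 = -30 - 22 = -52
j: 11·(-4) - (-12)·2 = -44 - (-24) = -20
k: (-12)·2 - (-15)·(-4) = -24 - 60 = -84
a × b = (-52, -20, -84)
|a × b| = √((-52)² + (-20)² + (-84)²) = √10160 ≈ 100.7968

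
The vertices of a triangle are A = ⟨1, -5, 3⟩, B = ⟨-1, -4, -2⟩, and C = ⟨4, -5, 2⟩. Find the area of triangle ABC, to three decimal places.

8.646

AB = (-2, 1, -5),  AC = (3, 0, -1)
i: 1·(-1) - (-5)·0 = -1 - 0 = -1
j: (-5)·3 - (-2)·(-1) = -15 - 2 = -17
k: (-2)·0 - 1·3 = 0 - 3 = -3
AB × AC = (-1, -17, -3)
|AB × AC| = √299 ≈ 17.2916
area = ½ · 17.2916 ≈ 8.646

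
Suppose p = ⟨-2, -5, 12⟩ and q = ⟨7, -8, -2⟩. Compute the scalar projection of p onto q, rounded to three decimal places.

p · q = (-2)·7 + (-5)·(-8) + 12·(-2) = -14 + 40 - 24 = 2
|q| = √(49 + 64 + 4) = √117 ≈ 10.8167
comp_q p = 2 / √117 ≈ 0.185

0.185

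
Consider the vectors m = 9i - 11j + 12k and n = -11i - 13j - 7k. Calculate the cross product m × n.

(233, -69, -238)

i: (-11)·(-7) - 12·(-13) = 77 - (-156) = 233
j: 12·(-11) - 9·(-7) = -132 - (-63) = -69
k: 9·(-13) - (-11)·(-11) = -117 - 121 = -238
m × n = (233, -69, -238)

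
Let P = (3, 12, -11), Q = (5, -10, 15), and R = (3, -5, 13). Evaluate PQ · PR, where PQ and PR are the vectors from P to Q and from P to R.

PQ = Q − P = (2, -22, 26)
PR = R − P = (0, -17, 24)
PQ · PR = 2·0 + (-22)·(-17) + 26·24 = 0 + 374 + 624 = 998

998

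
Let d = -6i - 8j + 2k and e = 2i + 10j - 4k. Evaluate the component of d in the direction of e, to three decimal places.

d · e = (-6)·2 + (-8)·10 + 2·(-4) = -12 - 80 - 8 = -100
|e| = √(4 + 100 + 16) = √120 ≈ 10.9545
comp_e d = -100 / √120 ≈ -9.129

-9.129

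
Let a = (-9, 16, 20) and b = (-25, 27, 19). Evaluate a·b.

a · b = (-9)·(-25) + 16·27 + 20·19 = 225 + 432 + 380 = 1037

1037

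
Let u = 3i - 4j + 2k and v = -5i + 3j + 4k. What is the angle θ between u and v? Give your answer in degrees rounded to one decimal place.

u · v = 3·(-5) + (-4)·3 + 2·4 = -15 - 12 + 8 = -19
|u|² = 9 + 16 + 4 = 29,  |u| = √29 ≈ 5.385165
|v|² = 25 + 9 + 16 = 50,  |v| = √50 ≈ 7.071068
cos θ = -19 / (5.385165 · 7.071068) ≈ -0.49896
θ = arccos(-0.49896) ≈ 119.9°

119.9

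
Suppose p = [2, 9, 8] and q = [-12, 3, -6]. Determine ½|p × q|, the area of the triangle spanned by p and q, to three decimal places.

80.833

i: 9·(-6) - 8·3 = -54 - 24 = -78
j: 8·(-12) - 2·(-6) = -96 - (-12) = -84
k: 2·3 - 9·(-12) = 6 - (-108) = 114
p × q = (-78, -84, 114)
|p × q| = √((-78)² + (-84)² + 114²) = √26136 ≈ 161.6663
area = ½ · 161.6663 ≈ 80.833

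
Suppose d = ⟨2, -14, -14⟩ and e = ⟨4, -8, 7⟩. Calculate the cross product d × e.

(-210, -70, 40)

i: (-14)·7 - (-14)·(-8) = -98 - 112 = -210
j: (-14)·4 - 2·7 = -56 - 14 = -70
k: 2·(-8) - (-14)·4 = -16 - (-56) = 40
d × e = (-210, -70, 40)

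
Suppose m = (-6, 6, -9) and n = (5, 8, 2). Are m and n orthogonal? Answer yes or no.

yes

m · n = (-6)·5 + 6·8 + (-9)·2 = -30 + 48 - 18 = 0
Zero, so the vectors are orthogonal.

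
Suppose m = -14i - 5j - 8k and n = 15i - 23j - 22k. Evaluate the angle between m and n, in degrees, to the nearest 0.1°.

82.2

m · n = (-14)·15 + (-5)·(-23) + (-8)·(-22) = -210 + 115 + 176 = 81
|m|² = 196 + 25 + 64 = 285,  |m| = √285 ≈ 16.881943
|n|² = 225 + 529 + 484 = 1238,  |n| = √1238 ≈ 35.185224
cos θ = 81 / (16.881943 · 35.185224) ≈ 0.13636
θ = arccos(0.13636) ≈ 82.2°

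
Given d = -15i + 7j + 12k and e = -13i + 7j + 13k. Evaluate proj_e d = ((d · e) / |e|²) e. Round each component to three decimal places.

(-13.437, 7.235, 13.437)

d · e = (-15)·(-13) + 7·7 + 12·13 = 195 + 49 + 156 = 400
|e|² = 169 + 49 + 169 = 387
proj_e d = (400/387) · (-13, 7, 13) ≈ (-13.437, 7.235, 13.437)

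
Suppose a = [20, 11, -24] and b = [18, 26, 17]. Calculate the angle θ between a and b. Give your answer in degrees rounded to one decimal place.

78.5

a · b = 20·18 + 11·26 + (-24)·17 = 360 + 286 - 408 = 238
|a|² = 400 + 121 + 576 = 1097,  |a| = √1097 ≈ 33.120990
|b|² = 324 + 676 + 289 = 1289,  |b| = √1289 ≈ 35.902646
cos θ = 238 / (33.120990 · 35.902646) ≈ 0.20015
θ = arccos(0.20015) ≈ 78.5°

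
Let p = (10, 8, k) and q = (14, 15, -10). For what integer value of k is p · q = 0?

26

p · q = 10·14 + 8·15 + k·(-10) = 260 - 10k
Set equal to 0: -10k = -260, so k = 26.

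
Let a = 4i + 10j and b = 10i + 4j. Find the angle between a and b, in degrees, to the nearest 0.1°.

a · b = 4·10 + 10·4 = 40 + 40 = 80
|a|² = 16 + 100 = 116,  |a| = √116 ≈ 10.770330
|b|² = 100 + 16 = 116,  |b| = √116 ≈ 10.770330
cos θ = 80 / (10.770330 · 10.770330) ≈ 0.68966
θ = arccos(0.68966) ≈ 46.4°

46.4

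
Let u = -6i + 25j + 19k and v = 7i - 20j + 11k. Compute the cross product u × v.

i: 25·11 - 19·(-20) = 275 - (-380) = 655
j: 19·7 - (-6)·11 = 133 - (-66) = 199
k: (-6)·(-20) - 25·7 = 120 - 175 = -55
u × v = (655, 199, -55)

(655, 199, -55)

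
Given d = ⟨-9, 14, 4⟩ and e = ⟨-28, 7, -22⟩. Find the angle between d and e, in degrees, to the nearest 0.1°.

65.1

d · e = (-9)·(-28) + 14·7 + 4·(-22) = 252 + 98 - 88 = 262
|d|² = 81 + 196 + 16 = 293,  |d| = √293 ≈ 17.117243
|e|² = 784 + 49 + 484 = 1317,  |e| = √1317 ≈ 36.290495
cos θ = 262 / (17.117243 · 36.290495) ≈ 0.42177
θ = arccos(0.42177) ≈ 65.1°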